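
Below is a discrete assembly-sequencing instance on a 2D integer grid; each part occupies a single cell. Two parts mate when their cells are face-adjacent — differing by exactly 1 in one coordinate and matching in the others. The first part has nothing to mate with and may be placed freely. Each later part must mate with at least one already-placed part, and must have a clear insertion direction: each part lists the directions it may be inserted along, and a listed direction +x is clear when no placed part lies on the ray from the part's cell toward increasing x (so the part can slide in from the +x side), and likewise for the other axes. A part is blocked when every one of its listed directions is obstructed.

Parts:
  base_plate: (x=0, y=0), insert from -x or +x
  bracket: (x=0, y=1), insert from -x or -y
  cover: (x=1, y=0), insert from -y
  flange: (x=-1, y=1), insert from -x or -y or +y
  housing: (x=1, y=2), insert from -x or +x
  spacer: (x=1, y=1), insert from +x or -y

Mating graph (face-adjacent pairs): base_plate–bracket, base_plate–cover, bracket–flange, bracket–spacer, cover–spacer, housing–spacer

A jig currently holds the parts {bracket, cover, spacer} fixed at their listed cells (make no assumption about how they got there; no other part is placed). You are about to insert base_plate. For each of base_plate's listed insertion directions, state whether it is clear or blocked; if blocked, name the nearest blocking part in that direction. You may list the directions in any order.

-x: ray from base_plate(0, 0) has no placed part ⇒ clear
+x: nearest on ray is cover@(1, 0) ⇒ blocked

+x: blocked by cover; -x: clear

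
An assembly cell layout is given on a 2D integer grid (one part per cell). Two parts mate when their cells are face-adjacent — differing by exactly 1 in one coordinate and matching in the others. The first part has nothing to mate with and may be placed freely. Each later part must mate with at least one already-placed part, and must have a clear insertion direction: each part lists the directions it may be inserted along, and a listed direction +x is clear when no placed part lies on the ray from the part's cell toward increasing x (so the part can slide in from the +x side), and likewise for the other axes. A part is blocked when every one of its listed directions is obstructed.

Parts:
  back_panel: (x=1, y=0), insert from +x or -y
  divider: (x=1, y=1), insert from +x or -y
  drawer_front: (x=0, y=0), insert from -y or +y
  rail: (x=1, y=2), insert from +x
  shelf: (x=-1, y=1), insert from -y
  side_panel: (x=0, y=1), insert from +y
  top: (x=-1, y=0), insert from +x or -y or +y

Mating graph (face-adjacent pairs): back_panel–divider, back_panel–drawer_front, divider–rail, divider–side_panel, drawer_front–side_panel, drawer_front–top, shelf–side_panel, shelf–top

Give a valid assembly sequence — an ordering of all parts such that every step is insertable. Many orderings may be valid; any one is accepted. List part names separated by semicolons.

1. shelf@(-1, 1) [-y clear] — {shelf}
2. top@(-1, 0) [+x clear] — {shelf, top}
3. drawer_front@(0, 0) [-y clear] — {drawer_front, shelf, top}
4. side_panel@(0, 1) [+y clear] — {drawer_front, shelf, side_panel, top}
5. divider@(1, 1) [+x clear] — {divider, drawer_front, shelf, side_panel, top}
6. rail@(1, 2) [+x clear] — {divider, drawer_front, rail, shelf, side_panel, top}
7. back_panel@(1, 0) [+x clear] — {back_panel, divider, drawer_front, rail, shelf, side_panel, top}

shelf; top; drawer_front; side_panel; divider; rail; back_panel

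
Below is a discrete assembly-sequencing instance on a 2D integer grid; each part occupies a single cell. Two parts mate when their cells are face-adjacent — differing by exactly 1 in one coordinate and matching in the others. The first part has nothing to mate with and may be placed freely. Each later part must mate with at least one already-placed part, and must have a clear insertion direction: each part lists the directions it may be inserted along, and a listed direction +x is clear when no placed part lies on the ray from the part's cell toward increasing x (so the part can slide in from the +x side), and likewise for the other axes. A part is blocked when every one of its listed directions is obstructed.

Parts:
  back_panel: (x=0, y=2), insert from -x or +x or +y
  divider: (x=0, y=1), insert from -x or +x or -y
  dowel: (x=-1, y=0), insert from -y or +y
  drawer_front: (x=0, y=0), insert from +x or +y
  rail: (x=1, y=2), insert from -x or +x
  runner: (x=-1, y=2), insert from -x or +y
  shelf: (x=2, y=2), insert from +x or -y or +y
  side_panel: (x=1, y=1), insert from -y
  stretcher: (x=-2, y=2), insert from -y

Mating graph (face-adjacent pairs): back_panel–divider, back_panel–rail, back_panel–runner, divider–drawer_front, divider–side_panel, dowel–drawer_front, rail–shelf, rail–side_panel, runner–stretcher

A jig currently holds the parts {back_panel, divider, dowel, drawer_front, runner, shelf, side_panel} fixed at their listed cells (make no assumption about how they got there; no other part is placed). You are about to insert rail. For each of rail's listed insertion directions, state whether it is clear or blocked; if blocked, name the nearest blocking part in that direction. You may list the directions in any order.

+x: blocked by shelf; -x: blocked by back_panel

-x: nearest on ray is back_panel@(0, 2) ⇒ blocked
+x: nearest on ray is shelf@(2, 2) ⇒ blocked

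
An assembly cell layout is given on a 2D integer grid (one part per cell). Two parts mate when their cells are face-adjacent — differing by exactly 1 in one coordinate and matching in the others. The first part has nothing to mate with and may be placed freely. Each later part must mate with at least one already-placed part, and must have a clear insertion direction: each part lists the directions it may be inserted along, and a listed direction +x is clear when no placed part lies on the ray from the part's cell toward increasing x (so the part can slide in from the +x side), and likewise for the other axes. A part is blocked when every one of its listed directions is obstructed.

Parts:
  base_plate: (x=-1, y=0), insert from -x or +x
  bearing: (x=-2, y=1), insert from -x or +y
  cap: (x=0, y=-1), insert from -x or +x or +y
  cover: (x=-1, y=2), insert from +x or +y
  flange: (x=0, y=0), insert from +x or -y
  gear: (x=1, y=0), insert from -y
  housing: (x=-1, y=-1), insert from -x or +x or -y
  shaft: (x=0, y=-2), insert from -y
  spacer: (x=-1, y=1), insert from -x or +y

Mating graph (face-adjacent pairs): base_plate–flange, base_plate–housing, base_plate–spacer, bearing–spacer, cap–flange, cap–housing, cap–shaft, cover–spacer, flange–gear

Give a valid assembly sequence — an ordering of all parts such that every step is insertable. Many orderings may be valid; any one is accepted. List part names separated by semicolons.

cap; housing; flange; gear; shaft; base_plate; spacer; cover; bearing

1. cap@(0, -1) [-x clear] — {cap}
2. housing@(-1, -1) [-x clear] — {cap, housing}
3. flange@(0, 0) [+x clear] — {cap, flange, housing}
4. gear@(1, 0) [-y clear] — {cap, flange, gear, housing}
5. shaft@(0, -2) [-y clear] — {cap, flange, gear, housing, shaft}
6. base_plate@(-1, 0) [-x clear] — {base_plate, cap, flange, gear, housing, shaft}
7. spacer@(-1, 1) [-x clear] — {base_plate, cap, flange, gear, housing, shaft, spacer}
8. cover@(-1, 2) [+x clear] — {base_plate, cap, cover, flange, gear, housing, shaft, spacer}
9. bearing@(-2, 1) [-x clear] — {base_plate, bearing, cap, cover, flange, gear, housing, shaft, spacer}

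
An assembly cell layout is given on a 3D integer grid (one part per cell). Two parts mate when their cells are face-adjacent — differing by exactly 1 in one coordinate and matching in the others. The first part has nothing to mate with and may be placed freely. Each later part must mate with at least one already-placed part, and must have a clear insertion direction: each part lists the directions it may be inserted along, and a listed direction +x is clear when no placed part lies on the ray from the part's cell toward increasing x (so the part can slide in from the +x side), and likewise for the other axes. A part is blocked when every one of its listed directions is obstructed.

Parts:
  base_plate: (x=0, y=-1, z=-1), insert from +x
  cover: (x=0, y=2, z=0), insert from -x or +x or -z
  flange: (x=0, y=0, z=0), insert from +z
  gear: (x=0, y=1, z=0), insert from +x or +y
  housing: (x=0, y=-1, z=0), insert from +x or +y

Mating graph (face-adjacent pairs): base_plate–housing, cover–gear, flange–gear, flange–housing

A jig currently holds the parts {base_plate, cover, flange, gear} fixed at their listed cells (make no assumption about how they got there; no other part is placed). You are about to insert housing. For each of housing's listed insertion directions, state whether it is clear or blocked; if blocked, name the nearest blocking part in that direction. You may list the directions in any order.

+x: ray from housing(0, -1, 0) has no placed part ⇒ clear
+y: nearest on ray is flange@(0, 0, 0) ⇒ blocked

+x: clear; +y: blocked by flange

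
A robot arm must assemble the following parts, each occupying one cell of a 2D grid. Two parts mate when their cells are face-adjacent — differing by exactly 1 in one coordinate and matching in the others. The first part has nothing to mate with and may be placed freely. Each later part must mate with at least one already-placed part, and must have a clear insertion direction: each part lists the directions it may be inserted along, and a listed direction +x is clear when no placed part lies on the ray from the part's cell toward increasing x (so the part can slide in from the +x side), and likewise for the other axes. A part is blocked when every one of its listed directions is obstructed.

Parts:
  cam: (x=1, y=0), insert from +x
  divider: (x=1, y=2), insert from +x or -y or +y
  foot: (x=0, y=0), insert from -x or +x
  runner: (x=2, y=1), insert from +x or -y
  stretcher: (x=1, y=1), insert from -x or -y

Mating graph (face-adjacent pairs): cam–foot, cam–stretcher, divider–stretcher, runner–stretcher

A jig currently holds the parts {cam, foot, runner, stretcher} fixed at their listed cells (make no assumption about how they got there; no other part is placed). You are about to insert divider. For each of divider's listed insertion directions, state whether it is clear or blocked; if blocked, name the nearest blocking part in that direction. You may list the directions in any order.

+x: ray from divider(1, 2) has no placed part ⇒ clear
-y: nearest on ray is stretcher@(1, 1) ⇒ blocked
+y: ray from divider(1, 2) has no placed part ⇒ clear

+x: clear; +y: clear; -y: blocked by stretcher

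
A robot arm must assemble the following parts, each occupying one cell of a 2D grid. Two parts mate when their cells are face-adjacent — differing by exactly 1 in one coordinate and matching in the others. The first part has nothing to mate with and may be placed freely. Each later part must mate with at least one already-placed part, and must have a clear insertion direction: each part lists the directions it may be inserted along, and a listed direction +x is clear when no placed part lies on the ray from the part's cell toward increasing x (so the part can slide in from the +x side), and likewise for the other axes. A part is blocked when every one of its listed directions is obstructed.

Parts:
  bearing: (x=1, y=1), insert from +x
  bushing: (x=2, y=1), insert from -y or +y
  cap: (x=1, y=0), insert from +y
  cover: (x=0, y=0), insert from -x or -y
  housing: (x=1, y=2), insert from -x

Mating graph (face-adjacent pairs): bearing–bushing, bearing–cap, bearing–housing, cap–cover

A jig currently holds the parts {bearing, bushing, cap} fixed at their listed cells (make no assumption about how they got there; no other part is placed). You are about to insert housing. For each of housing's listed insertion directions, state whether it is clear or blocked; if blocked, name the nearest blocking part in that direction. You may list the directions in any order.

-x: clear

-x: ray from housing(1, 2) has no placed part ⇒ clear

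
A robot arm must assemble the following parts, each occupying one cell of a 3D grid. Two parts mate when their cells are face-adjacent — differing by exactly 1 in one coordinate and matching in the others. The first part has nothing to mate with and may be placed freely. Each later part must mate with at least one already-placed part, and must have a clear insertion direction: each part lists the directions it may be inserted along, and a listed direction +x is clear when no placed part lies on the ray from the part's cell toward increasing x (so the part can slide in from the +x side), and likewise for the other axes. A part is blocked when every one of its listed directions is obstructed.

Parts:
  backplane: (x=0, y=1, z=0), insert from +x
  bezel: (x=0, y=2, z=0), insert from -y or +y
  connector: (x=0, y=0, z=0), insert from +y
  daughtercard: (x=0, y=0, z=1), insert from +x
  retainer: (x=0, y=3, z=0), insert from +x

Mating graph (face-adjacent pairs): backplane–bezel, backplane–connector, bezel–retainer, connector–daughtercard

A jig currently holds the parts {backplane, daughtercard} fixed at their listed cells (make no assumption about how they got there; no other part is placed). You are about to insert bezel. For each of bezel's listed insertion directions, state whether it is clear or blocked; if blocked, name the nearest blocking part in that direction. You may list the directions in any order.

+y: clear; -y: blocked by backplane

-y: nearest on ray is backplane@(0, 1, 0) ⇒ blocked
+y: ray from bezel(0, 2, 0) has no placed part ⇒ clear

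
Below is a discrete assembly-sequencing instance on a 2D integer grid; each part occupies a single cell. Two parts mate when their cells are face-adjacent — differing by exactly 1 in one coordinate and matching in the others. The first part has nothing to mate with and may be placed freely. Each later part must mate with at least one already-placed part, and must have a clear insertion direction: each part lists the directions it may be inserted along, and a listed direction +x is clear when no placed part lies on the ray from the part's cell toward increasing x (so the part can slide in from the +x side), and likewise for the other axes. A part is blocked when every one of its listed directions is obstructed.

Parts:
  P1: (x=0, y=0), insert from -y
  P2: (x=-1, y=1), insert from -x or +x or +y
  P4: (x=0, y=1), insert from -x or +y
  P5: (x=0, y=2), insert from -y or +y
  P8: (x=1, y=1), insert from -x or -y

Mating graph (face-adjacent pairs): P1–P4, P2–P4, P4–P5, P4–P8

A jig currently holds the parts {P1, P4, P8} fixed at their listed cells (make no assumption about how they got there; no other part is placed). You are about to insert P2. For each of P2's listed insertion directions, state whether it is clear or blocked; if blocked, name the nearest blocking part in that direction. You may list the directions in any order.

-x: ray from P2(-1, 1) has no placed part ⇒ clear
+x: nearest on ray is P4@(0, 1) ⇒ blocked
+y: ray from P2(-1, 1) has no placed part ⇒ clear

+x: blocked by P4; +y: clear; -x: clear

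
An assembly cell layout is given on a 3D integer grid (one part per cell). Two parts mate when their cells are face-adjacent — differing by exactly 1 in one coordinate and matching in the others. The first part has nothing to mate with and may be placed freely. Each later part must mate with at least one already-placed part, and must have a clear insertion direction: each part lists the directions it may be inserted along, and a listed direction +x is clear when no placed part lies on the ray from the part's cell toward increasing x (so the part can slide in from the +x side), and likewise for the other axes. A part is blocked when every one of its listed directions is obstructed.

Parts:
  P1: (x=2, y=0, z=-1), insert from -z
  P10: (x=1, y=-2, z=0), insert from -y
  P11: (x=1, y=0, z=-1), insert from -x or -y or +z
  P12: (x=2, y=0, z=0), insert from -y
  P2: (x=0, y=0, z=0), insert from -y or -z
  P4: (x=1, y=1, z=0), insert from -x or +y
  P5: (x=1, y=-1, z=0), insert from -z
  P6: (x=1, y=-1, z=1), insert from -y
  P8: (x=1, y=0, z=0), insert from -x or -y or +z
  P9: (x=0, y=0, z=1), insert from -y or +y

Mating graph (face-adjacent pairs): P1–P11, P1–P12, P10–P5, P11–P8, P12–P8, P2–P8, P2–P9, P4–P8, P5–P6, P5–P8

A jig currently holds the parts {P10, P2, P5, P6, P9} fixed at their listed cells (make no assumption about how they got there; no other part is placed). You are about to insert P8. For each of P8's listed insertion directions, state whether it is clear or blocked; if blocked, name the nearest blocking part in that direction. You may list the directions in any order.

+z: clear; -x: blocked by P2; -y: blocked by P5

-x: nearest on ray is P2@(0, 0, 0) ⇒ blocked
-y: nearest on ray is P5@(1, -1, 0) ⇒ blocked
+z: ray from P8(1, 0, 0) has no placed part ⇒ clear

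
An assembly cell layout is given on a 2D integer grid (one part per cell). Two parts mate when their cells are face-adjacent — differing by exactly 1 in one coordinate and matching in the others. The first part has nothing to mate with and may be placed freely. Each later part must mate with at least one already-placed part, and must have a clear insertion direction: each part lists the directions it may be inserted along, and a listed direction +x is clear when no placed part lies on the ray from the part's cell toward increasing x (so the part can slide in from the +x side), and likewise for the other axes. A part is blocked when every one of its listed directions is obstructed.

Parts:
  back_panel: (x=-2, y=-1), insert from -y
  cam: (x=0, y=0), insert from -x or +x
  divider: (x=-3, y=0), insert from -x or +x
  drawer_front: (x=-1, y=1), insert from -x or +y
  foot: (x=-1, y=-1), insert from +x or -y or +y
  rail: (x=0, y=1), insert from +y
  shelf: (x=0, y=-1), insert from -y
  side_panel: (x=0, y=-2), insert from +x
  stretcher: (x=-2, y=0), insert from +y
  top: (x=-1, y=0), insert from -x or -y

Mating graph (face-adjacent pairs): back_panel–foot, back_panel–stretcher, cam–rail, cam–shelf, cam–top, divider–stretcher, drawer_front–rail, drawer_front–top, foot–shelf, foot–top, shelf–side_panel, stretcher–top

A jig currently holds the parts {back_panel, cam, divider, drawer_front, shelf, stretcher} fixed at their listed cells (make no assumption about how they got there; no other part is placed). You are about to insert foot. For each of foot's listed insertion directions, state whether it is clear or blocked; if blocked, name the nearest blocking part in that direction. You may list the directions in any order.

+x: blocked by shelf; +y: blocked by drawer_front; -y: clear

+x: nearest on ray is shelf@(0, -1) ⇒ blocked
-y: ray from foot(-1, -1) has no placed part ⇒ clear
+y: nearest on ray is drawer_front@(-1, 1) ⇒ blocked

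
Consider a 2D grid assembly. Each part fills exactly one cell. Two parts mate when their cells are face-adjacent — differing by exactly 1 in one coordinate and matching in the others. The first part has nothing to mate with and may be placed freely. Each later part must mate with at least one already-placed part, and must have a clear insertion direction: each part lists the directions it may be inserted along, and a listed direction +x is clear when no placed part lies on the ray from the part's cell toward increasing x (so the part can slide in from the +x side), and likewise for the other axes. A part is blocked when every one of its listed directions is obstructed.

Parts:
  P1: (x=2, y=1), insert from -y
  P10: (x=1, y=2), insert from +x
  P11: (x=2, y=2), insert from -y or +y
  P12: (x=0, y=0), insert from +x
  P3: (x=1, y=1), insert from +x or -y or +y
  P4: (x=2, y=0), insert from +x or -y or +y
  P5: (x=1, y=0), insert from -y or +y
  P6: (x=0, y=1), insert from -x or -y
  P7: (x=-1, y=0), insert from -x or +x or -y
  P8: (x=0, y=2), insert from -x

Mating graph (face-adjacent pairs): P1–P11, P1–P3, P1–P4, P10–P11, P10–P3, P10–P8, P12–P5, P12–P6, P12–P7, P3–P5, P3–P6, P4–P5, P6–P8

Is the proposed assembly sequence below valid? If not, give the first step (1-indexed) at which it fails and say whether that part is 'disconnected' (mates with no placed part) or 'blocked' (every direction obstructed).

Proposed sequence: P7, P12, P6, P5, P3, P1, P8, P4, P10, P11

1. P7@(-1, 0) [-x clear] — {P7}
2. P12@(0, 0) [+x clear] — {P12, P7}
3. P6@(0, 1) [-x clear] — {P12, P6, P7}
4. P5@(1, 0) [-y clear] — {P12, P5, P6, P7}
5. P3@(1, 1) [+x clear] — {P12, P3, P5, P6, P7}
6. P1@(2, 1) [-y clear] — {P1, P12, P3, P5, P6, P7}
7. P8@(0, 2) [-x clear] — {P1, P12, P3, P5, P6, P7, P8}
8. P4@(2, 0) [+x clear] — {P1, P12, P3, P4, P5, P6, P7, P8}
9. P10@(1, 2) [+x clear] — {P1, P10, P12, P3, P4, P5, P6, P7, P8}
10. P11@(2, 2) [+y clear] — {P1, P10, P11, P12, P3, P4, P5, P6, P7, P8}

Valid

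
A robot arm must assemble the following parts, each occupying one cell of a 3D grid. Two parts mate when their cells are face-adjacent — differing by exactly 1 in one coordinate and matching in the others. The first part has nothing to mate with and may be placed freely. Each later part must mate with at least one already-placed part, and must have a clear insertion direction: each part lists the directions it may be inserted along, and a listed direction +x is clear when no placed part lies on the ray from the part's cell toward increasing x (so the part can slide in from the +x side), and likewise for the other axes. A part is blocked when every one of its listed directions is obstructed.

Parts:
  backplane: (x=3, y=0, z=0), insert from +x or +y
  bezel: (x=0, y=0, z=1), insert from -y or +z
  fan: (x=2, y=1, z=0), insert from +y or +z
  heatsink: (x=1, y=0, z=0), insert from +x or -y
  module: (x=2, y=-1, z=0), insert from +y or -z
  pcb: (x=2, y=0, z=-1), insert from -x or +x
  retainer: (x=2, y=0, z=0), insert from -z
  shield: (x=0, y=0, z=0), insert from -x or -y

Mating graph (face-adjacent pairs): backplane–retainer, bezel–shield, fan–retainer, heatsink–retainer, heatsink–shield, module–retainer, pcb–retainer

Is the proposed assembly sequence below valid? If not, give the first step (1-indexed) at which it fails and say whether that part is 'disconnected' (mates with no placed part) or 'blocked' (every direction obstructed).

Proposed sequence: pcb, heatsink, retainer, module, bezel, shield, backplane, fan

1. pcb@(2, 0, -1) [-x clear] — {pcb}
2. heatsink@(1, 0, 0) — no placed neighbour ⇒ disconnected

Invalid at step 2 (disconnected)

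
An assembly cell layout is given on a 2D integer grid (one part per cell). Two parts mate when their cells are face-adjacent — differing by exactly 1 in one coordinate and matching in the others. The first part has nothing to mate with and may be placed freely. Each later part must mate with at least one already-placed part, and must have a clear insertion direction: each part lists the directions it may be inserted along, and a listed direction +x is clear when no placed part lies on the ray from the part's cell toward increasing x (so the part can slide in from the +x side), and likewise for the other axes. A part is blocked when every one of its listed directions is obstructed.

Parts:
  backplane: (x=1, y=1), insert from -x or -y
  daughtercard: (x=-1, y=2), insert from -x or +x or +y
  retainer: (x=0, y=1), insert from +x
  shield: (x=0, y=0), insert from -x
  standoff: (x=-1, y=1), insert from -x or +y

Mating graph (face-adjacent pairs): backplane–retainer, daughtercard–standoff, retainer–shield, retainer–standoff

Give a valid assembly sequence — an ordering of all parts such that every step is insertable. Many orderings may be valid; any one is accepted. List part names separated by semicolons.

retainer; backplane; shield; standoff; daughtercard

1. retainer@(0, 1) [+x clear] — {retainer}
2. backplane@(1, 1) [-y clear] — {backplane, retainer}
3. shield@(0, 0) [-x clear] — {backplane, retainer, shield}
4. standoff@(-1, 1) [-x clear] — {backplane, retainer, shield, standoff}
5. daughtercard@(-1, 2) [-x clear] — {backplane, daughtercard, retainer, shield, standoff}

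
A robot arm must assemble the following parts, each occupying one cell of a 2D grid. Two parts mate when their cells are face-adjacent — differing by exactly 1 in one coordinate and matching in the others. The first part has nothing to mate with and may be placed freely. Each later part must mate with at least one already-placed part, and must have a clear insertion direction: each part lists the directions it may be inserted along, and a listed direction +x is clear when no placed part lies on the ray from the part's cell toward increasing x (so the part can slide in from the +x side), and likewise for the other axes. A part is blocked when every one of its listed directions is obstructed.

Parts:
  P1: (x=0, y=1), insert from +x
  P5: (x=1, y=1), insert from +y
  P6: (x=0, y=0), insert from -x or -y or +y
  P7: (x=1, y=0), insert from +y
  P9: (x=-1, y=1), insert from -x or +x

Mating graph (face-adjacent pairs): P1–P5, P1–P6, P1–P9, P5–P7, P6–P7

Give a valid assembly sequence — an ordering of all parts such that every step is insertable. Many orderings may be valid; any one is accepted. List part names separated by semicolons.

P7; P6; P1; P5; P9

1. P7@(1, 0) [+y clear] — {P7}
2. P6@(0, 0) [-x clear] — {P6, P7}
3. P1@(0, 1) [+x clear] — {P1, P6, P7}
4. P5@(1, 1) [+y clear] — {P1, P5, P6, P7}
5. P9@(-1, 1) [-x clear] — {P1, P5, P6, P7, P9}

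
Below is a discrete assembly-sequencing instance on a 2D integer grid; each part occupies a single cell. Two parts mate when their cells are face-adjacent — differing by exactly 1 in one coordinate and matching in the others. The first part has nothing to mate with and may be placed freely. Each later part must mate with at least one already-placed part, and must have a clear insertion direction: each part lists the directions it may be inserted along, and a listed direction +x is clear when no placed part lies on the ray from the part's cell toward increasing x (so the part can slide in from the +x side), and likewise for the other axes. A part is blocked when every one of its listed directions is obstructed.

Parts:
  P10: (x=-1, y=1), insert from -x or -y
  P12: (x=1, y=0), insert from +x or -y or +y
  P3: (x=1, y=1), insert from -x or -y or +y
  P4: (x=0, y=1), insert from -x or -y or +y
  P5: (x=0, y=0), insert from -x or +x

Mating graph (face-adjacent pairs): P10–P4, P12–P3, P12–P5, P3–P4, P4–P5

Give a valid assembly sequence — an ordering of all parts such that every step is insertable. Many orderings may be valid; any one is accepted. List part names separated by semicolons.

P4; P10; P5; P12; P3

1. P4@(0, 1) [-x clear] — {P4}
2. P10@(-1, 1) [-x clear] — {P10, P4}
3. P5@(0, 0) [-x clear] — {P10, P4, P5}
4. P12@(1, 0) [+x clear] — {P10, P12, P4, P5}
5. P3@(1, 1) [+y clear] — {P10, P12, P3, P4, P5}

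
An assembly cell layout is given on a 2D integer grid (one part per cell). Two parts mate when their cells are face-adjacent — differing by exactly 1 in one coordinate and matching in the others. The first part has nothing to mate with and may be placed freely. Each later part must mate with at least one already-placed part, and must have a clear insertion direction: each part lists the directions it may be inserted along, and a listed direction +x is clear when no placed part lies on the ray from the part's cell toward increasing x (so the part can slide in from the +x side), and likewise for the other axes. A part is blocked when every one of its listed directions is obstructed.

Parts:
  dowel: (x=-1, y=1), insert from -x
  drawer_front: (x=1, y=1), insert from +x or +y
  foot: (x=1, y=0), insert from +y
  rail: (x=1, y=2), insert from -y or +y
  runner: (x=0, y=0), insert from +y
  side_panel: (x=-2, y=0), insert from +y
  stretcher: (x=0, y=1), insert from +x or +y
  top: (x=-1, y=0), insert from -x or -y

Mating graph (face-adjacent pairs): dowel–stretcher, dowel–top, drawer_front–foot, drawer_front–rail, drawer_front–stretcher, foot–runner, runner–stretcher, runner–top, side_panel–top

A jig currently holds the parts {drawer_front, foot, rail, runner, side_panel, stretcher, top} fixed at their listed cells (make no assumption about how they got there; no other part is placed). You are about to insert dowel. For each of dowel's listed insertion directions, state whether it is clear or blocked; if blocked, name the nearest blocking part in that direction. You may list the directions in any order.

-x: clear

-x: ray from dowel(-1, 1) has no placed part ⇒ clear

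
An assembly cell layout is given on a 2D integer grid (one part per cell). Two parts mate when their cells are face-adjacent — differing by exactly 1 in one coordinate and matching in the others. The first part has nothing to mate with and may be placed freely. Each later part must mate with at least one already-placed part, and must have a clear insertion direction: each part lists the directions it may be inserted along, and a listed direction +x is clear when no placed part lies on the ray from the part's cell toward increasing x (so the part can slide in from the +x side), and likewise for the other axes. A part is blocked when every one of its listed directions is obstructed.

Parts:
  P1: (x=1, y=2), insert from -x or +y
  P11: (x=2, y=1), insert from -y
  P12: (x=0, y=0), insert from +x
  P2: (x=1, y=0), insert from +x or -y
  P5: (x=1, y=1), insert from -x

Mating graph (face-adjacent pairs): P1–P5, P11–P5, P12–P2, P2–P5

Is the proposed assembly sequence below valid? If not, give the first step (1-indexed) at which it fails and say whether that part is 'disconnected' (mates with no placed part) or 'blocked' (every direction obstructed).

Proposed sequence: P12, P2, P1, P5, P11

1. P12@(0, 0) [+x clear] — {P12}
2. P2@(1, 0) [+x clear] — {P12, P2}
3. P1@(1, 2) — no placed neighbour ⇒ disconnected

Invalid at step 3 (disconnected)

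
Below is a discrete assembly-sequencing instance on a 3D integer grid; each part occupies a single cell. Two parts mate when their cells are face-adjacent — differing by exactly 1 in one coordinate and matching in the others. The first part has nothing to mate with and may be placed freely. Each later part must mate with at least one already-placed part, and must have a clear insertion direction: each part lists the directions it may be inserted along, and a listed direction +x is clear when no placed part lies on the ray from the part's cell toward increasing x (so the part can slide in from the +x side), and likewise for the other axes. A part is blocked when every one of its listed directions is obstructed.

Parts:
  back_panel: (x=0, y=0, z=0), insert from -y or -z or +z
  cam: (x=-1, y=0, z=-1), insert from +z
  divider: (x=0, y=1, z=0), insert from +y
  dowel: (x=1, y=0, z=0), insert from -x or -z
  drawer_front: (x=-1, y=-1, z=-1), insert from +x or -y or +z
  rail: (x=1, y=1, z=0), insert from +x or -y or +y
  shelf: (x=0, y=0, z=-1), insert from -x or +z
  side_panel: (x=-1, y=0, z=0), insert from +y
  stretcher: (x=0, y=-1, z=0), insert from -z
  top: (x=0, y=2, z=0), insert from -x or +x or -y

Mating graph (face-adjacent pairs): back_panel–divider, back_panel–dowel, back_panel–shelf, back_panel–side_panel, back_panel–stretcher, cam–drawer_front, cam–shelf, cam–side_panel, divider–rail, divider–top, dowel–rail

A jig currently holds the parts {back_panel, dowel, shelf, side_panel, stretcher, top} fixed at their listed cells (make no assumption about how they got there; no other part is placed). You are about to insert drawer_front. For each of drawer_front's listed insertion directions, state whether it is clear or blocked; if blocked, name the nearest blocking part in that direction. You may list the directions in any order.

+x: ray from drawer_front(-1, -1, -1) has no placed part ⇒ clear
-y: ray from drawer_front(-1, -1, -1) has no placed part ⇒ clear
+z: ray from drawer_front(-1, -1, -1) has no placed part ⇒ clear

+x: clear; +z: clear; -y: clear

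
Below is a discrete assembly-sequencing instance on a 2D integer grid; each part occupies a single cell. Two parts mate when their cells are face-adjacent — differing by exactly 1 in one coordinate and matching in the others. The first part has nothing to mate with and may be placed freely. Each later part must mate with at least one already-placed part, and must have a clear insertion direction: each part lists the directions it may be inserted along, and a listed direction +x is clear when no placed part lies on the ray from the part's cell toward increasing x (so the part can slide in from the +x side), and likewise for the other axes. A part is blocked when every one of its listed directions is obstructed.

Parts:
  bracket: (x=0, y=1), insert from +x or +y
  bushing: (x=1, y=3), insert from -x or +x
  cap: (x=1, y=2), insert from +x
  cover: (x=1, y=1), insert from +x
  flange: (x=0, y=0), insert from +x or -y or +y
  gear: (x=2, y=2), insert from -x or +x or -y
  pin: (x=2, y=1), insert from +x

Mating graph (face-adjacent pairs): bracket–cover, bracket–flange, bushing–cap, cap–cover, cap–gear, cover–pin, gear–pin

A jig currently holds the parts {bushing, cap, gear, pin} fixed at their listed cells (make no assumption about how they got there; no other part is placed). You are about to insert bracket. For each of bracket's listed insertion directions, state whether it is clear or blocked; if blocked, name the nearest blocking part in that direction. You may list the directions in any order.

+x: nearest on ray is pin@(2, 1) ⇒ blocked
+y: ray from bracket(0, 1) has no placed part ⇒ clear

+x: blocked by pin; +y: clear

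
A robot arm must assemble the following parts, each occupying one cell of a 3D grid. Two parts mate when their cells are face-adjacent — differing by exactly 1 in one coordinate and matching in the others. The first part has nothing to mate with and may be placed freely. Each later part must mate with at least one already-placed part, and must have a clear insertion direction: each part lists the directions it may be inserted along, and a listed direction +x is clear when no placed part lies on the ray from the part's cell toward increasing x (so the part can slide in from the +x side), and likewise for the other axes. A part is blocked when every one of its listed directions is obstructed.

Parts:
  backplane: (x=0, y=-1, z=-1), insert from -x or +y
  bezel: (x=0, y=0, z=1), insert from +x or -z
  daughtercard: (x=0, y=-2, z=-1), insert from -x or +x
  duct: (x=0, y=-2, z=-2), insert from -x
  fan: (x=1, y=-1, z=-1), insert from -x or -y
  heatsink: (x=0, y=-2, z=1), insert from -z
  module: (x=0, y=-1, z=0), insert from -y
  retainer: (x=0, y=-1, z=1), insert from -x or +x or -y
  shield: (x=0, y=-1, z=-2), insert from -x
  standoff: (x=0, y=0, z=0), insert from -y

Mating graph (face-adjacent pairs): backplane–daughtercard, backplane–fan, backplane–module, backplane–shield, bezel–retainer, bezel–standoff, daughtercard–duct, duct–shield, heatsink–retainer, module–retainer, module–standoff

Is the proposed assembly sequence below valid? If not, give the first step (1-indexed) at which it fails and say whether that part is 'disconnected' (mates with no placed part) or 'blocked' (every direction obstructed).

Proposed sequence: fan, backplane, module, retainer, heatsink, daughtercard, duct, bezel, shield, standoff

1. fan@(1, -1, -1) [-x clear] — {fan}
2. backplane@(0, -1, -1) [-x clear] — {backplane, fan}
3. module@(0, -1, 0) [-y clear] — {backplane, fan, module}
4. retainer@(0, -1, 1) [-x clear] — {backplane, fan, module, retainer}
5. heatsink@(0, -2, 1) [-z clear] — {backplane, fan, heatsink, module, retainer}
6. daughtercard@(0, -2, -1) [-x clear] — {backplane, daughtercard, fan, heatsink, module, retainer}
7. duct@(0, -2, -2) [-x clear] — {backplane, daughtercard, duct, fan, heatsink, module, retainer}
8. bezel@(0, 0, 1) [+x clear] — {backplane, bezel, daughtercard, duct, fan, heatsink, module, retainer}
9. shield@(0, -1, -2) [-x clear] — {backplane, bezel, daughtercard, duct, fan, heatsink, module, retainer, shield}
10. standoff@(0, 0, 0) — -y all obstructed ⇒ blocked

Invalid at step 10 (blocked)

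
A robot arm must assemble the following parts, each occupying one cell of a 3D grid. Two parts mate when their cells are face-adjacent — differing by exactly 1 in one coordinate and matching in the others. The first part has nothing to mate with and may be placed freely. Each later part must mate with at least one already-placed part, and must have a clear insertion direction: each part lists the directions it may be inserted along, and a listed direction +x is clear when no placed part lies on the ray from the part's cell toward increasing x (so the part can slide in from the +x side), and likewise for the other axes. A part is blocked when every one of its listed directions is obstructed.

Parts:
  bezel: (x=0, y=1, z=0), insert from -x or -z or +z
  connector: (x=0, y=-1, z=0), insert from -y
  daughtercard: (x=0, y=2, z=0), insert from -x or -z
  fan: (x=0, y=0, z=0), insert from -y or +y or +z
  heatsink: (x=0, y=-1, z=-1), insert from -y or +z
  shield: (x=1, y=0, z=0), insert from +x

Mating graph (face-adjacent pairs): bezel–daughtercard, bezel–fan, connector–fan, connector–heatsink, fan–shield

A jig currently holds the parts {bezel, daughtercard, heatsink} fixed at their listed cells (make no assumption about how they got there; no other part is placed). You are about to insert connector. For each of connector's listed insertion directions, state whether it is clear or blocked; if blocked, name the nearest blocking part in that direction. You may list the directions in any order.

-y: ray from connector(0, -1, 0) has no placed part ⇒ clear

-y: clear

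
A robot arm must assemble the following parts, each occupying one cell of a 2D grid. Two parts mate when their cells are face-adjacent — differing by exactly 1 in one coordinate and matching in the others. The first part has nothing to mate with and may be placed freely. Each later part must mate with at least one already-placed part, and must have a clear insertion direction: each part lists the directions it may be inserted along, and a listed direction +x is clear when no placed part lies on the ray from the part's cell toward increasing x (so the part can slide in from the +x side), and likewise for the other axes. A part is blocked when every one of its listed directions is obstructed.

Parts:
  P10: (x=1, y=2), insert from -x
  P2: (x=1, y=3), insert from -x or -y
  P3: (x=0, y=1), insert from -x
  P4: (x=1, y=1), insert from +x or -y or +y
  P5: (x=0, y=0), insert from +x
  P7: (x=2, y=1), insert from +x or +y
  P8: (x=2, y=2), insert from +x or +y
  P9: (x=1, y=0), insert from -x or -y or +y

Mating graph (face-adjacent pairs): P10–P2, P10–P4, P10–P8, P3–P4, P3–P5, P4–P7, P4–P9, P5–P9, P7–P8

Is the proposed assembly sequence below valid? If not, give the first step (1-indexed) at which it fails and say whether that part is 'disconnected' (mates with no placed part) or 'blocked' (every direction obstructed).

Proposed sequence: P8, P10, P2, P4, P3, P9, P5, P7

1. P8@(2, 2) [+x clear] — {P8}
2. P10@(1, 2) [-x clear] — {P10, P8}
3. P2@(1, 3) [-x clear] — {P10, P2, P8}
4. P4@(1, 1) [+x clear] — {P10, P2, P4, P8}
5. P3@(0, 1) [-x clear] — {P10, P2, P3, P4, P8}
6. P9@(1, 0) [-x clear] — {P10, P2, P3, P4, P8, P9}
7. P5@(0, 0) — +x all obstructed ⇒ blocked

Invalid at step 7 (blocked)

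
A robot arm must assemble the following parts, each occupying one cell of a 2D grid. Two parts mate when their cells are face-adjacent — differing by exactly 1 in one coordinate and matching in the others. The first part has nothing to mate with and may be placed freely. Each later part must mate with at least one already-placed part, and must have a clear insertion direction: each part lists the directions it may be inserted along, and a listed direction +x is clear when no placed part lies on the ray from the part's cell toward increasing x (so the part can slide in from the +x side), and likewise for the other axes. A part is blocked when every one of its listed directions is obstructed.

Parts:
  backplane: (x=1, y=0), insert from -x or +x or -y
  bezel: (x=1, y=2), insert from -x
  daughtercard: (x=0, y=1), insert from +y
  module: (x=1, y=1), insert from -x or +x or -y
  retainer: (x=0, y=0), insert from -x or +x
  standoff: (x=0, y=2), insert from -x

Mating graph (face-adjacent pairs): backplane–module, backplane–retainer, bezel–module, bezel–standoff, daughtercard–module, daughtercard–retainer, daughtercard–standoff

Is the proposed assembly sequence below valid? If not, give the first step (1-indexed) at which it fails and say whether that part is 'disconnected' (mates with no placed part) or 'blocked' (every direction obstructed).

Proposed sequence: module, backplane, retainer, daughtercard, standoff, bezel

1. module@(1, 1) [-x clear] — {module}
2. backplane@(1, 0) [-x clear] — {backplane, module}
3. retainer@(0, 0) [-x clear] — {backplane, module, retainer}
4. daughtercard@(0, 1) [+y clear] — {backplane, daughtercard, module, retainer}
5. standoff@(0, 2) [-x clear] — {backplane, daughtercard, module, retainer, standoff}
6. bezel@(1, 2) — -x all obstructed ⇒ blocked

Invalid at step 6 (blocked)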